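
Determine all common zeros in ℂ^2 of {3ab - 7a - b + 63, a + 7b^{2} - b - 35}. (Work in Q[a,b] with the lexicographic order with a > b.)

Compute a lex Gröbner basis by Buchberger's algorithm.
f_1 = 3ab - 7a - b + 63, LT = ab.
f_2 = a + 7b^{2} - b - 35, LT = a.

S(f_1,f_2): lcm = ab. S = -\tfrac{7}{3}a - 7b^{3} + b^{2} + \tfrac{104}{3}b + 21.
  reduce S modulo (f_1, f_2):
  remainder -7b^{3} + \tfrac{52}{3}b^{2} + \tfrac{97}{3}b - \tfrac{182}{3} ≠ 0; add h_3 = -7b^{3} + \tfrac{52}{3}b^{2} + \tfrac{97}{3}b - \tfrac{182}{3} to the basis.

The other S-polynomials (S(f_1,h_3), S(f_2,h_3)) all reduce to 0 modulo the current basis, so we have a Gröbner basis.
Inter-reduce: drop elements whose leading term is divisible by another's, tail-reduce, and make monic.
Reduced Gröbner basis: {a + 7b^{2} - b - 35, b^{3} - \tfrac{52}{21}b^{2} - \tfrac{97}{21}b + \tfrac{26}{3}}.

Elimination: the polynomial b^{3} - \tfrac{52}{21}b^{2} - \tfrac{97}{21}b + \tfrac{26}{3} lies in the elimination ideal for b, so b ∈ {-2, 47/21 - sqrt(298)/21, sqrt(298)/21 + 47/21}. For each such b, the remaining basis elements (now univariate) give the rest of the solution.
  b = -2: the earlier basis element becomes a - 5 = 0, giving a = 5 — point (5, -2).
  b = 47/21 - sqrt(298)/21: the earlier basis element becomes a - 13*sqrt(298)/9 + 23/9 = 0, giving a = -23/9 + 13*sqrt(298)/9 — point (-23/9 + 13*sqrt(298)/9, 47/21 - sqrt(298)/21).
  b = sqrt(298)/21 + 47/21: the earlier basis element becomes a + 23/9 + 13*sqrt(298)/9 = 0, giving a = -13*sqrt(298)/9 - 23/9 — point (-13*sqrt(298)/9 - 23/9, sqrt(298)/21 + 47/21).
A lex Gröbner basis triangularizes the system, enabling back-substitution.

{(5, -2), (-23/9 + 13*sqrt(298)/9, 47/21 - sqrt(298)/21), (-13*sqrt(298)/9 - 23/9, sqrt(298)/21 + 47/21)}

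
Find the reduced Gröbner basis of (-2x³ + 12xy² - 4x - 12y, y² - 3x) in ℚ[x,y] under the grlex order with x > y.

G = {x³ - 18x² + 2x + 6y, y² - 3x}

Buchberger's algorithm terminates because the ascending chain of leading-term ideals stabilizes.

f_1 = -2x³ + 12xy² - 4x - 12y, LT = x³.
f_2 = y² - 3x, LT = y².

The S-polynomials (S(f_1,f_2)) all reduce to 0 modulo the current basis, so we have a Gröbner basis.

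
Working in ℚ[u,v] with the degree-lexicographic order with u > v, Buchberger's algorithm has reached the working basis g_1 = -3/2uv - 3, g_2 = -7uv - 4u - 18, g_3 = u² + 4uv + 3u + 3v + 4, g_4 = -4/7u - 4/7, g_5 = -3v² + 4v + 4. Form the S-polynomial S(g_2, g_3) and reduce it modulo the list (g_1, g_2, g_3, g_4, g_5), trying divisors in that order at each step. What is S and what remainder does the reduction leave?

lcm(LM(g_2), LM(g_3)) = u²v.
S = (lcm/LT(g_2))·g_2 − (lcm/LT(g_3))·g_3 = -4uv² + 4/7u² - 3uv - 3v² + 18/7u - 4v.
Reduce S modulo (g_1, g_2, g_3, g_4, g_5) in that order:
  leading term uv²: subtract (8/3v)·g_1 from -4uv² + 4/7u² - 3uv - 3v² + 18/7u - 4v → 4/7u² - 3uv - 3v² + 18/7u + 4v
  leading term u²: subtract (4/7)·g_3 from 4/7u² - 3uv - 3v² + 18/7u + 4v → -37/7uv - 3v² + 6/7u + 16/7v - 16/7
  leading term uv: subtract (74/21)·g_1 from -37/7uv - 3v² + 6/7u + 16/7v - 16/7 → -3v² + 6/7u + 16/7v + 58/7
  leading term v²: subtract (1)·g_5 from -3v² + 6/7u + 16/7v + 58/7 → 6/7u - 12/7v + 30/7
  leading term u: subtract (-3/2)·g_4 from 6/7u - 12/7v + 30/7 → -12/7v + 24/7
  leading term v: no divisor's leading term divides it; move -12/7v to the remainder.
  leading term 1: no divisor's leading term divides it; move 24/7 to the remainder.
The remainder -12/7v + 24/7 is nonzero, so it would be added as the next basis element.

S(g_2, g_3) = -4uv² + 4/7u² - 3uv - 3v² + 18/7u - 4v; remainder on division = -12/7v + 24/7.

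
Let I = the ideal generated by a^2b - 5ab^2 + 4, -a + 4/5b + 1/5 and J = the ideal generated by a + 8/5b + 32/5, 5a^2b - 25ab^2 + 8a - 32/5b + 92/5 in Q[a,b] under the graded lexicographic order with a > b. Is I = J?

For a fixed monomial order, each ideal has a unique reduced Gröbner basis; comparing bases decides equality.
Buchberger on the first generating set:
f_1 = a^2b - 5ab^2 + 4, LT = a^2b.
f_2 = -a + 4/5b + 1/5, LT = a.

S(f_1,f_2): lcm = a^2b. S = -21/5ab^2 + 1/5ab + 4.
  leading term ab^2: subtract (21/5b^2)·f_2 from -21/5ab^2 + 1/5ab + 4 → -84/25b^3 + 1/5ab - 21/25b^2 + 4
  leading term b^3: no divisor's leading term divides it; move -84/25b^3 to the remainder.
  leading term ab: subtract (-1/5b)·f_2 from 1/5ab - 21/25b^2 + 4 → -17/25b^2 + 1/25b + 4
  leading term b^2: no divisor's leading term divides it; move -17/25b^2 to the remainder.
  leading term b: no divisor's leading term divides it; move 1/25b to the remainder.
  leading term 1: no divisor's leading term divides it; move 4 to the remainder.
  remainder -84/25b^3 - 17/25b^2 + 1/25b + 4 ≠ 0; add g_3 = -84/25b^3 - 17/25b^2 + 1/25b + 4 to the basis.

The other S-polynomials (S(f_1,g_3), S(f_2,g_3)) all reduce to 0 modulo the current basis, so we have a Gröbner basis.
Inter-reduce: drop elements whose leading term is divisible by another's, tail-reduce, and make monic.
Reduced Gröbner basis: {b^3 + 17/84b^2 - 1/84b - 25/21, a - 4/5b - 1/5}.

Buchberger on the second generating set:
h_1 = a + 8/5b + 32/5, LT = a.
h_2 = 5a^2b - 25ab^2 + 8a - 32/5b + 92/5, LT = a^2b.

S(h_1,h_2): lcm = a^2b. S = 33/5ab^2 + 32/5ab - 8/5a + 32/25b - 92/25.
  leading term ab^2: subtract (33/5b^2)·h_1 from 33/5ab^2 + 32/5ab - 8/5a + 32/25b - 92/25 → -264/25b^3 + 32/5ab - 1056/25b^2 - 8/5a + 32/25b - 92/25
  leading term b^3: no divisor's leading term divides it; move -264/25b^3 to the remainder.
  leading term ab: subtract (32/5b)·h_1 from 32/5ab - 1056/25b^2 - 8/5a + 32/25b - 92/25 → -1312/25b^2 - 8/5a - 992/25b - 92/25
  leading term b^2: no divisor's leading term divides it; move -1312/25b^2 to the remainder.
  leading term a: subtract (-8/5)·h_1 from -8/5a - 992/25b - 92/25 → -928/25b + 164/25
  leading term b: no divisor's leading term divides it; move -928/25b to the remainder.
  leading term 1: no divisor's leading term divides it; move 164/25 to the remainder.
  remainder -264/25b^3 - 1312/25b^2 - 928/25b + 164/25 ≠ 0; add k_3 = -264/25b^3 - 1312/25b^2 - 928/25b + 164/25 to the basis.

The other S-polynomials (S(h_1,k_3), S(h_2,k_3)) all reduce to 0 modulo the current basis, so we have a Gröbner basis.
Inter-reduce: drop elements whose leading term is divisible by another's, tail-reduce, and make monic.
Reduced Gröbner basis: {b^3 + 164/33b^2 + 116/33b - 41/66, a + 8/5b + 32/5}.

The bases are distinct; the ideals are different.

No, the ideals differ.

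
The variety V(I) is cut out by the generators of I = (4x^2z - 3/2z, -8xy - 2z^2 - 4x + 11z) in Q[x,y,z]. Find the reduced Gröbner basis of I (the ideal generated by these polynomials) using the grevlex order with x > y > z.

G = {z^5 - 11z^4 - 6y^2z + 121/4z^3 - 6yz - 3/2z, xz^3 - 11/2xz^2 + 3/2yz + 3/4z, x^2z - 3/8z, xy + 1/4z^2 + 1/2x - 11/8z}

f_1 = 4x^2z - 3/2z, LT = x^2z.
f_2 = -8xy - 2z^2 - 4x + 11z, LT = xy.

S(f_1,f_2): lcm = x^2yz. S = -1/4xz^3 - 1/2x^2z + 11/8xz^2 - 3/8yz.
  leading term xz^3: no divisor's leading term divides it; move -1/4xz^3 to the remainder.
  leading term x^2z: subtract (-1/8)·f_1 from -1/2x^2z + 11/8xz^2 - 3/8yz → 11/8xz^2 - 3/8yz - 3/16z
  leading term xz^2: no divisor's leading term divides it; move 11/8xz^2 to the remainder.
  leading term yz: no divisor's leading term divides it; move -3/8yz to the remainder.
  leading term z: no divisor's leading term divides it; move -3/16z to the remainder.
  remainder -1/4xz^3 + 11/8xz^2 - 3/8yz - 3/16z ≠ 0; add g_3 = -1/4xz^3 + 11/8xz^2 - 3/8yz - 3/16z to the basis.

S(f_2,g_3): lcm = xyz^3. S = 1/4z^5 + 11/2xyz^2 + 1/2xz^3 - 11/8z^4 - 3/2y^2z - 3/4yz.
  leading term z^5: no divisor's leading term divides it; move 1/4z^5 to the remainder.
  leading term xyz^2: subtract (-11/16z^2)·f_2 from 11/2xyz^2 + 1/2xz^3 - 11/8z^4 - 3/2y^2z - 3/4yz → 1/2xz^3 - 11/4z^4 - 3/2y^2z - 11/4xz^2 + 121/16z^3 - 3/4yz
  leading term xz^3: subtract (-2)·g_3 from 1/2xz^3 - 11/4z^4 - 3/2y^2z - 11/4xz^2 + 121/16z^3 - 3/4yz → -11/4z^4 - 3/2y^2z + 121/16z^3 - 3/2yz - 3/8z
  leading term z^4: no divisor's leading term divides it; move -11/4z^4 to the remainder.
  leading term y^2z: no divisor's leading term divides it; move -3/2y^2z to the remainder.
  leading term z^3: no divisor's leading term divides it; move 121/16z^3 to the remainder.
  leading term yz: no divisor's leading term divides it; move -3/2yz to the remainder.
  leading term z: no divisor's leading term divides it; move -3/8z to the remainder.
  remainder 1/4z^5 - 11/4z^4 - 3/2y^2z + 121/16z^3 - 3/2yz - 3/8z ≠ 0; add g_4 = 1/4z^5 - 11/4z^4 - 3/2y^2z + 121/16z^3 - 3/2yz - 3/8z to the basis.

The other S-polynomials (S(f_1,g_3), S(f_1,g_4), S(f_2,g_4), S(g_3,g_4)) all reduce to 0 modulo the current basis, so we have a Gröbner basis.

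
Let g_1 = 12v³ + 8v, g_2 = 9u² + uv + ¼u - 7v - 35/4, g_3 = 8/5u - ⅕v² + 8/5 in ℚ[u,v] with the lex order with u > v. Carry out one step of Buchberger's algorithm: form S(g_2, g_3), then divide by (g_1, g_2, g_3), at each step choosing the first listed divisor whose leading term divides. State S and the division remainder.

S(g_2, g_3) = ⅛uv² + 1/9uv - 35/36u - 7/9v - 35/36; remainder on division = -37/144v² - 97/108v.

lcm(LM(g_2), LM(g_3)) = u².
S = (lcm/LT(g_2))·g_2 − (lcm/LT(g_3))·g_3 = ⅛uv² + 1/9uv - 35/36u - 7/9v - 35/36.
Reduce S modulo (g_1, g_2, g_3) in that order:
  leading term uv²: subtract (5/64v²)·g_3 from ⅛uv² + 1/9uv - 35/36u - 7/9v - 35/36 → 1/9uv - 35/36u + 1/64v⁴ - ⅛v² - 7/9v - 35/36
  leading term uv: subtract (5/72v)·g_3 from 1/9uv - 35/36u + 1/64v⁴ - ⅛v² - 7/9v - 35/36 → -35/36u + 1/64v⁴ + 1/72v³ - ⅛v² - 8/9v - 35/36
  leading term u: subtract (-175/288)·g_3 from -35/36u + 1/64v⁴ + 1/72v³ - ⅛v² - 8/9v - 35/36 → 1/64v⁴ + 1/72v³ - 71/288v² - 8/9v
  leading term v⁴: subtract (1/768v)·g_1 from 1/64v⁴ + 1/72v³ - 71/288v² - 8/9v → 1/72v³ - 37/144v² - 8/9v
  leading term v³: subtract (1/864)·g_1 from 1/72v³ - 37/144v² - 8/9v → -37/144v² - 97/108v
  leading term v²: no divisor's leading term divides it; move -37/144v² to the remainder.
  leading term v: no divisor's leading term divides it; move -97/108v to the remainder.
The remainder -37/144v² - 97/108v is nonzero, so it would be added as the next basis element.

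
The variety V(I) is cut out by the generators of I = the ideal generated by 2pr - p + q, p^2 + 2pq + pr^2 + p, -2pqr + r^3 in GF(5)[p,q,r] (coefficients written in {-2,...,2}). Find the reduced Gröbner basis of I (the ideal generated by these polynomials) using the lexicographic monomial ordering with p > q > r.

f_1 = 2pr - p + q, LT = pr.
f_2 = p^2 + 2pq + pr^2 + p, LT = p^2.
f_3 = -2pqr + r^3, LT = pqr.

S(f_1,f_2): lcm = p^2r. S = 2p^2 - 2pqr - 2pq - pr^3 - pr.
  reduce S modulo (f_1, f_2, f_3):
  remainder -2pq + q^2 - 2qr^2 - 2q ≠ 0; add g_4 = -2pq + q^2 - 2qr^2 - 2q to the basis.

S(f_1,f_3): lcm = pqr. S = 2pq - 2q^2 - 2r^3.
  reduce S modulo (f_1, f_2, f_3, g_4):
  remainder -q^2 - 2qr^2 - 2q - 2r^3 ≠ 0; add g_5 = -q^2 - 2qr^2 - 2q - 2r^3 to the basis.

S(f_2,f_3): lcm = p^2qr. S = 2pq^2r + pqr^3 + pqr - 2pr^3.
  reduce S modulo (f_1, f_2, f_3, g_4, g_5):
  remainder p + qr^4 - qr^3 + 2qr^2 + qr - q + r^5 - 2r^4 ≠ 0; add g_6 = p + qr^4 - qr^3 + 2qr^2 + qr - q + r^5 - 2r^4 to the basis.

S(f_1,g_4): lcm = pqr. S = 2pq - 2q^2r - 2q^2 - qr^3 - qr.
  reduce S modulo (f_1, f_2, f_3, g_4, g_5, g_6):
  remainder -2qr^3 - 2qr - r^4 + 2r^3 ≠ 0; add g_7 = -2qr^3 - 2qr - r^4 + 2r^3 to the basis.

S(f_1,g_6): lcm = pr. S = 2p - qr^5 + qr^4 - 2qr^3 - qr^2 + qr - 2q - r^6 + 2r^5.
  reduce S modulo (f_1, f_2, f_3, g_4, g_5, g_6, g_7):
  remainder qr^2 - 2qr + 2r^6 + 2r^5 + r^3 ≠ 0; add g_8 = qr^2 - 2qr + 2r^6 + 2r^5 + r^3 to the basis.

S(f_3,g_6): lcm = pqr. S = -q^2r^5 + q^2r^4 - 2q^2r^3 - q^2r^2 + q^2r - qr^6 + 2qr^5 + 2r^3.
  reduce S modulo (f_1, f_2, f_3, g_4, g_5, g_6, g_7, g_8):
  remainder r^8 - r^7 + r^5 - 2r^4 - r^3 ≠ 0; add g_9 = r^8 - r^7 + r^5 - 2r^4 - r^3 to the basis.

S(g_4,g_6): lcm = pq. S = -q^2r^4 + q^2r^3 - 2q^2r^2 - q^2r - 2q^2 - qr^5 + 2qr^4 + qr^2 + q.
  reduce S modulo (f_1, f_2, f_3, g_4, g_5, g_6, g_7, g_8, g_9):
  remainder r^7 - 2r^6 + 2r^5 - r^4 - r^3 ≠ 0; add g_10 = r^7 - 2r^6 + 2r^5 - r^4 - r^3 to the basis.

The other S-polynomials (S(f_2,g_4), S(f_3,g_4), S(f_1,g_5), S(f_2,g_5), S(f_3,g_5), S(g_4,g_5), S(f_2,g_6), S(g_5,g_6), S(f_1,g_7), S(f_2,g_7), S(f_3,g_7), S(g_4,g_7), S(g_5,g_7), S(g_6,g_7), S(f_1,g_8), S(f_2,g_8), S(f_3,g_8), S(g_4,g_8), S(g_5,g_8), S(g_6,g_8), S(g_7,g_8), S(f_1,g_9), S(f_2,g_9), S(f_3,g_9), S(g_4,g_9), S(g_5,g_9), S(g_6,g_9), S(g_7,g_9), S(g_8,g_9), S(f_1,g_10), S(f_2,g_10), S(f_3,g_10), S(g_4,g_10), S(g_5,g_10), S(g_6,g_10), S(g_7,g_10), S(g_8,g_10), S(g_9,g_10)) all reduce to 0 modulo the current basis, so we have a Gröbner basis.
Inter-reduce: drop elements whose leading term is divisible by another's, tail-reduce, and make monic.

G = {p - qr - q - 2r^6 + r^5 + 2r^4 - 2r^3, q^2 - qr + 2q + r^6 + r^5, qr^2 - 2qr + 2r^6 + 2r^5 + r^3, r^7 - 2r^6 + 2r^5 - r^4 - r^3}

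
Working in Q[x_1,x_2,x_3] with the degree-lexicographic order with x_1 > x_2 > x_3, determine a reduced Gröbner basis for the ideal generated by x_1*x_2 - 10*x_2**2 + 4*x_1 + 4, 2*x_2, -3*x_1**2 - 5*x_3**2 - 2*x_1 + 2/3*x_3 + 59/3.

G = {x_3**2 - 2/15*x_3 - 56/15, x_1 + 1, x_2}

f_1 = x_1*x_2 - 10*x_2**2 + 4*x_1 + 4, LT = x_1*x_2.
f_2 = 2*x_2, LT = x_2.
f_3 = -3*x_1**2 - 5*x_3**2 - 2*x_1 + 2/3*x_3 + 59/3, LT = x_1**2.

S(f_1,f_2): lcm = x_1*x_2. S = -10*x_2**2 + 4*x_1 + 4.
  leading term x_2**2: subtract (-5*x_2)·f_2 from -10*x_2**2 + 4*x_1 + 4 → 4*x_1 + 4
  leading term x_1: no divisor's leading term divides it; move 4*x_1 to the remainder.
  leading term 1: no divisor's leading term divides it; move 4 to the remainder.
  remainder 4*x_1 + 4 ≠ 0; add g_4 = 4*x_1 + 4 to the basis.

S(f_1,f_3): lcm = x_1**2*x_2. S = -10*x_1*x_2**2 - 5/3*x_2*x_3**2 + 4*x_1**2 - 2/3*x_1*x_2 + 2/9*x_2*x_3 + 4*x_1 + 59/9*x_2.
  leading term x_1*x_2**2: subtract (-10*x_2)·f_1 from -10*x_1*x_2**2 - 5/3*x_2*x_3**2 + 4*x_1**2 - 2/3*x_1*x_2 + 2/9*x_2*x_3 + 4*x_1 + 59/9*x_2 → -100*x_2**3 - 5/3*x_2*x_3**2 + 4*x_1**2 + 118/3*x_1*x_2 + 2/9*x_2*x_3 + 4*x_1 + 419/9*x_2
  leading term x_2**3: subtract (-50*x_2**2)·f_2 from -100*x_2**3 - 5/3*x_2*x_3**2 + 4*x_1**2 + 118/3*x_1*x_2 + 2/9*x_2*x_3 + 4*x_1 + 419/9*x_2 → -5/3*x_2*x_3**2 + 4*x_1**2 + 118/3*x_1*x_2 + 2/9*x_2*x_3 + 4*x_1 + 419/9*x_2
  leading term x_2*x_3**2: subtract (-5/6*x_3**2)·f_2 from -5/3*x_2*x_3**2 + 4*x_1**2 + 118/3*x_1*x_2 + 2/9*x_2*x_3 + 4*x_1 + 419/9*x_2 → 4*x_1**2 + 118/3*x_1*x_2 + 2/9*x_2*x_3 + 4*x_1 + 419/9*x_2
  leading term x_1**2: subtract (-4/3)·f_3 from 4*x_1**2 + 118/3*x_1*x_2 + 2/9*x_2*x_3 + 4*x_1 + 419/9*x_2 → 118/3*x_1*x_2 + 2/9*x_2*x_3 - 20/3*x_3**2 + 4/3*x_1 + 419/9*x_2 + 8/9*x_3 + 236/9
  leading term x_1*x_2: subtract (118/3)·f_1 from 118/3*x_1*x_2 + 2/9*x_2*x_3 - 20/3*x_3**2 + 4/3*x_1 + 419/9*x_2 + 8/9*x_3 + 236/9 → 1180/3*x_2**2 + 2/9*x_2*x_3 - 20/3*x_3**2 - 156*x_1 + 419/9*x_2 + 8/9*x_3 - 1180/9
  leading term x_2**2: subtract (590/3*x_2)·f_2 from 1180/3*x_2**2 + 2/9*x_2*x_3 - 20/3*x_3**2 - 156*x_1 + 419/9*x_2 + 8/9*x_3 - 1180/9 → 2/9*x_2*x_3 - 20/3*x_3**2 - 156*x_1 + 419/9*x_2 + 8/9*x_3 - 1180/9
  leading term x_2*x_3: subtract (1/9*x_3)·f_2 from 2/9*x_2*x_3 - 20/3*x_3**2 - 156*x_1 + 419/9*x_2 + 8/9*x_3 - 1180/9 → -20/3*x_3**2 - 156*x_1 + 419/9*x_2 + 8/9*x_3 - 1180/9
  leading term x_3**2: no divisor's leading term divides it; move -20/3*x_3**2 to the remainder.
  leading term x_1: subtract (-39)·g_4 from -156*x_1 + 419/9*x_2 + 8/9*x_3 - 1180/9 → 419/9*x_2 + 8/9*x_3 + 224/9
  leading term x_2: subtract (419/18)·f_2 from 419/9*x_2 + 8/9*x_3 + 224/9 → 8/9*x_3 + 224/9
  leading term x_3: no divisor's leading term divides it; move 8/9*x_3 to the remainder.
  leading term 1: no divisor's leading term divides it; move 224/9 to the remainder.
  remainder -20/3*x_3**2 + 8/9*x_3 + 224/9 ≠ 0; add g_5 = -20/3*x_3**2 + 8/9*x_3 + 224/9 to the basis.

S(f_2,f_3): leading monomials are coprime, so the S-polynomial reduces to 0 (Buchberger's first criterion).
S(f_1,g_4): lcm = x_1*x_2. S = -10*x_2**2 + 4*x_1 - x_2 + 4.
  leading term x_2**2: subtract (-5*x_2)·f_2 from -10*x_2**2 + 4*x_1 - x_2 + 4 → 4*x_1 - x_2 + 4
  leading term x_1: subtract (1)·g_4 from 4*x_1 - x_2 + 4 → -x_2
  leading term x_2: subtract (-1/2)·f_2 from -x_2 → 0
  remainder 0.

S(f_2,g_4): leading monomials are coprime, so the S-polynomial reduces to 0 (Buchberger's first criterion).
S(f_3,g_4): lcm = x_1**2. S = 5/3*x_3**2 - 1/3*x_1 - 2/9*x_3 - 59/9.
  leading term x_3**2: subtract (-1/4)·g_5 from 5/3*x_3**2 - 1/3*x_1 - 2/9*x_3 - 59/9 → -1/3*x_1 - 1/3
  leading term x_1: subtract (-1/12)·g_4 from -1/3*x_1 - 1/3 → 0
  remainder 0.

S(f_1,g_5): leading monomials are coprime, so the S-polynomial reduces to 0 (Buchberger's first criterion).
S(f_2,g_5): leading monomials are coprime, so the S-polynomial reduces to 0 (Buchberger's first criterion).
S(f_3,g_5): leading monomials are coprime, so the S-polynomial reduces to 0 (Buchberger's first criterion).
S(g_4,g_5): leading monomials are coprime, so the S-polynomial reduces to 0 (Buchberger's first criterion).
Every S-polynomial of the final basis reduces to 0, so we have a Gröbner basis.
Inter-reduce: drop elements whose leading term is divisible by another's, tail-reduce, and make monic.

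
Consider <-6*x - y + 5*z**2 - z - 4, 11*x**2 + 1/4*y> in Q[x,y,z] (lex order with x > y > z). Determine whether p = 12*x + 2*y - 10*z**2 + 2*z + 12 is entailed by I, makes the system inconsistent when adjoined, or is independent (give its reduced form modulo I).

Adjoining 12*x + 2*y - 10*z**2 + 2*z + 12 makes the ideal the whole ring: the system is inconsistent.

First compute the reduced Gröbner basis of I by Buchberger's algorithm.
f_1 = -6*x - y + 5*z**2 - z - 4, LT = x.
f_2 = 11*x**2 + 1/4*y, LT = x**2.

S(f_1,f_2): lcm = x**2. S = 1/6*x*y - 5/6*x*z**2 + 1/6*x*z + 2/3*x - 1/44*y.
  leading term x*y: subtract (-1/36*y)·f_1 from 1/6*x*y - 5/6*x*z**2 + 1/6*x*z + 2/3*x - 1/44*y → -5/6*x*z**2 + 1/6*x*z + 2/3*x - 1/36*y**2 + 5/36*y*z**2 - 1/36*y*z - 53/396*y
  leading term x*z**2: subtract (5/36*z**2)·f_1 from -5/6*x*z**2 + 1/6*x*z + 2/3*x - 1/36*y**2 + 5/36*y*z**2 - 1/36*y*z - 53/396*y → 1/6*x*z + 2/3*x - 1/36*y**2 + 5/18*y*z**2 - 1/36*y*z - 53/396*y - 25/36*z**4 + 5/36*z**3 + 5/9*z**2
  leading term x*z: subtract (-1/36*z)·f_1 from 1/6*x*z + 2/3*x - 1/36*y**2 + 5/18*y*z**2 - 1/36*y*z - 53/396*y - 25/36*z**4 + 5/36*z**3 + 5/9*z**2 → 2/3*x - 1/36*y**2 + 5/18*y*z**2 - 1/18*y*z - 53/396*y - 25/36*z**4 + 5/18*z**3 + 19/36*z**2 - 1/9*z
  leading term x: subtract (-1/9)·f_1 from 2/3*x - 1/36*y**2 + 5/18*y*z**2 - 1/18*y*z - 53/396*y - 25/36*z**4 + 5/18*z**3 + 19/36*z**2 - 1/9*z → -1/36*y**2 + 5/18*y*z**2 - 1/18*y*z - 97/396*y - 25/36*z**4 + 5/18*z**3 + 13/12*z**2 - 2/9*z - 4/9
  leading term y**2: no divisor's leading term divides it; move -1/36*y**2 to the remainder.
  leading term y*z**2: no divisor's leading term divides it; move 5/18*y*z**2 to the remainder.
  leading term y*z: no divisor's leading term divides it; move -1/18*y*z to the remainder.
  leading term y: no divisor's leading term divides it; move -97/396*y to the remainder.
  leading term z**4: no divisor's leading term divides it; move -25/36*z**4 to the remainder.
  leading term z**3: no divisor's leading term divides it; move 5/18*z**3 to the remainder.
  leading term z**2: no divisor's leading term divides it; move 13/12*z**2 to the remainder.
  leading term z: no divisor's leading term divides it; move -2/9*z to the remainder.
  leading term 1: no divisor's leading term divides it; move -4/9 to the remainder.
  remainder -1/36*y**2 + 5/18*y*z**2 - 1/18*y*z - 97/396*y - 25/36*z**4 + 5/18*z**3 + 13/12*z**2 - 2/9*z - 4/9 ≠ 0; add h_3 = -1/36*y**2 + 5/18*y*z**2 - 1/18*y*z - 97/396*y - 25/36*z**4 + 5/18*z**3 + 13/12*z**2 - 2/9*z - 4/9 to the basis.

The other S-polynomials (S(f_1,h_3), S(f_2,h_3)) all reduce to 0 modulo the current basis, so we have a Gröbner basis.
Inter-reduce: drop elements whose leading term is divisible by another's, tail-reduce, and make monic.
Reduced Gröbner basis: {x + 1/6*y - 5/6*z**2 + 1/6*z + 2/3, y**2 - 10*y*z**2 + 2*y*z + 97/11*y + 25*z**4 - 10*z**3 - 39*z**2 + 8*z + 16}.
Label its elements g_1 = x + 1/6*y - 5/6*z**2 + 1/6*z + 2/3, g_2 = y**2 - 10*y*z**2 + 2*y*z + 97/11*y + 25*z**4 - 10*z**3 - 39*z**2 + 8*z + 16.

Reduce p = 12*x + 2*y - 10*z**2 + 2*z + 12 modulo G:
  leading term x: subtract (12)·g_1 from 12*x + 2*y - 10*z**2 + 2*z + 12 → 4
  leading term 1: no divisor's leading term divides it; move 4 to the remainder.
  normal form = 4.
The normal form is nonzero, so p ∉ I. Since p minus its normal form lies in I, I + (p) = I + (r) where r = 4; decide whether this ideal is the whole ring.
Here r = 4 is a nonzero constant, hence a unit: 1 ∈ I + (p), the Gröbner basis of I + (p) is {1}, and the enlarged system has no common solution — adjoining p is inconsistent.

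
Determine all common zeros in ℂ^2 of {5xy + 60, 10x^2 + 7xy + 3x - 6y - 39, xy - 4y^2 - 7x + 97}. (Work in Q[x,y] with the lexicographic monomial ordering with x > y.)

Compute a lex Gröbner basis by Buchberger's algorithm.
f_1 = 5xy + 60, LT = xy.
f_2 = 10x^2 + 7xy + 3x - 6y - 39, LT = x^2.
f_3 = xy - 7x - 4y^2 + 97, LT = xy.

S(f_1,f_2): lcm = x^2y. S = -7/10xy^2 - 3/10xy + 12x + 3/5y^2 + 39/10y.
  leading term xy^2: subtract (-7/50y)·f_1 from -7/10xy^2 - 3/10xy + 12x + 3/5y^2 + 39/10y → -3/10xy + 12x + 3/5y^2 + 123/10y
  leading term xy: subtract (-3/50)·f_1 from -3/10xy + 12x + 3/5y^2 + 123/10y → 12x + 3/5y^2 + 123/10y + 18/5
  leading term x: no divisor's leading term divides it; move 12x to the remainder.
  leading term y^2: no divisor's leading term divides it; move 3/5y^2 to the remainder.
  leading term y: no divisor's leading term divides it; move 123/10y to the remainder.
  leading term 1: no divisor's leading term divides it; move 18/5 to the remainder.
  remainder 12x + 3/5y^2 + 123/10y + 18/5 ≠ 0; add h_4 = 12x + 3/5y^2 + 123/10y + 18/5 to the basis.

S(f_1,f_3): lcm = xy. S = 7x + 4y^2 - 85.
  leading term x: subtract (7/12)·h_4 from 7x + 4y^2 - 85 → 73/20y^2 - 287/40y - 871/10
  leading term y^2: no divisor's leading term divides it; move 73/20y^2 to the remainder.
  leading term y: no divisor's leading term divides it; move -287/40y to the remainder.
  leading term 1: no divisor's leading term divides it; move -871/10 to the remainder.
  remainder 73/20y^2 - 287/40y - 871/10 ≠ 0; add h_5 = 73/20y^2 - 287/40y - 871/10 to the basis.

S(f_2,f_3): lcm = x^2y. S = 7x^2 + 47/10xy^2 + 3/10xy - 97x - 3/5y^2 - 39/10y.
  leading term x^2: subtract (7/10)·f_2 from 7x^2 + 47/10xy^2 + 3/10xy - 97x - 3/5y^2 - 39/10y → 47/10xy^2 - 23/5xy - 991/10x - 3/5y^2 + 3/10y + 273/10
  leading term xy^2: subtract (47/50y)·f_1 from 47/10xy^2 - 23/5xy - 991/10x - 3/5y^2 + 3/10y + 273/10 → -23/5xy - 991/10x - 3/5y^2 - 561/10y + 273/10
  leading term xy: subtract (-23/25)·f_1 from -23/5xy - 991/10x - 3/5y^2 - 561/10y + 273/10 → -991/10x - 3/5y^2 - 561/10y + 165/2
  leading term x: subtract (-991/120)·h_4 from -991/10x - 3/5y^2 - 561/10y + 165/2 → 871/200y^2 + 18191/400y + 11223/100
  leading term y^2: subtract (871/730)·h_5 from 871/200y^2 + 18191/400y + 11223/100 → 19724/365y + 78896/365
  leading term y: no divisor's leading term divides it; move 19724/365y to the remainder.
  leading term 1: no divisor's leading term divides it; move 78896/365 to the remainder.
  remainder 19724/365y + 78896/365 ≠ 0; add h_6 = 19724/365y + 78896/365 to the basis.

The other S-polynomials (S(f_1,h_4), S(f_2,h_4), S(f_3,h_4), S(f_1,h_5), S(f_2,h_5), S(f_3,h_5), S(h_4,h_5), S(f_1,h_6), S(f_2,h_6), S(f_3,h_6), S(h_4,h_6), S(h_5,h_6)) all reduce to 0 modulo the current basis, so we have a Gröbner basis.
Inter-reduce: drop elements whose leading term is divisible by another's, tail-reduce, and make monic.
Reduced Gröbner basis: {x - 3, y + 4}.

A lex Gröbner basis eliminates variables successively. Here y + 4 depends only on y, with roots {-4}; lifting each root through the earlier basis elements recovers the full solutions.
  y = -4: the earlier basis element becomes x - 3 = 0, giving x = 3 — point (3, -4).
Substituting each solution back into the original system confirms all equations vanish.

{(3, -4)}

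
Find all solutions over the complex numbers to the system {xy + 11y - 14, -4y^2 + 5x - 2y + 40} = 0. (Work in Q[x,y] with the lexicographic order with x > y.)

Compute a lex Gröbner basis by Buchberger's algorithm.
f_1 = xy + 11y - 14, LT = xy.
f_2 = 5x - 4y^2 - 2y + 40, LT = x.

S(f_1,f_2): lcm = xy. S = 4/5y^3 + 2/5y^2 + 3y - 14.
  leading term y^3: no divisor's leading term divides it; move 4/5y^3 to the remainder.
  leading term y^2: no divisor's leading term divides it; move 2/5y^2 to the remainder.
  leading term y: no divisor's leading term divides it; move 3y to the remainder.
  leading term 1: no divisor's leading term divides it; move -14 to the remainder.
  remainder 4/5y^3 + 2/5y^2 + 3y - 14 ≠ 0; add h_3 = 4/5y^3 + 2/5y^2 + 3y - 14 to the basis.

The other S-polynomials (S(f_1,h_3), S(f_2,h_3)) all reduce to 0 modulo the current basis, so we have a Gröbner basis.
Inter-reduce: drop elements whose leading term is divisible by another's, tail-reduce, and make monic.
Reduced Gröbner basis: {x - 4/5y^2 - 2/5y + 8, y^3 + 1/2y^2 + 15/4y - 35/2}.

Since the basis is lex-ordered, y^3 + 1/2y^2 + 15/4y - 35/2 is univariate in y. Its roots are {2, -5/4 - sqrt(115)*I/4, -5/4 + sqrt(115)*I/4}. Back-substituting each root into the other basis elements fixes the other coordinates.
  y = 2: the earlier basis element becomes x + 4 = 0, giving x = -4 — point (-4, 2).
  y = -5/4 - sqrt(115)*I/4: the earlier basis element becomes x + 13 - 2*sqrt(115)*I/5 = 0, giving x = -13 + 2*sqrt(115)*I/5 — point (-13 + 2*sqrt(115)*I/5, -5/4 - sqrt(115)*I/4).
  y = -5/4 + sqrt(115)*I/4: the earlier basis element becomes x + 13 + 2*sqrt(115)*I/5 = 0, giving x = -13 - 2*sqrt(115)*I/5 — point (-13 - 2*sqrt(115)*I/5, -5/4 + sqrt(115)*I/4).

{(-4, 2), (-13 + 2*sqrt(115)*I/5, -5/4 - sqrt(115)*I/4), (-13 - 2*sqrt(115)*I/5, -5/4 + sqrt(115)*I/4)}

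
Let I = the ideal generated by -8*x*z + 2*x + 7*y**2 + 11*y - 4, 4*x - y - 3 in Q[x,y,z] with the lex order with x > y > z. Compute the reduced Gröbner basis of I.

G = {x - 1/4*y - 3/4, y**2 - 2/7*y*z + 23/14*y - 6/7*z - 5/14}

The reduced Gröbner basis is the canonical form of the ideal for this ordering.

f_1 = -8*x*z + 2*x + 7*y**2 + 11*y - 4, LT = x*z.
f_2 = 4*x - y - 3, LT = x.

S(f_1,f_2): lcm = x*z. S = -1/4*x - 7/8*y**2 + 1/4*y*z - 11/8*y + 3/4*z + 1/2.
  leading term x: subtract (-1/16)·f_2 from -1/4*x - 7/8*y**2 + 1/4*y*z - 11/8*y + 3/4*z + 1/2 → -7/8*y**2 + 1/4*y*z - 23/16*y + 3/4*z + 5/16
  leading term y**2: no divisor's leading term divides it; move -7/8*y**2 to the remainder.
  leading term y*z: no divisor's leading term divides it; move 1/4*y*z to the remainder.
  leading term y: no divisor's leading term divides it; move -23/16*y to the remainder.
  leading term z: no divisor's leading term divides it; move 3/4*z to the remainder.
  leading term 1: no divisor's leading term divides it; move 5/16 to the remainder.
  remainder -7/8*y**2 + 1/4*y*z - 23/16*y + 3/4*z + 5/16 ≠ 0; add g_3 = -7/8*y**2 + 1/4*y*z - 23/16*y + 3/4*z + 5/16 to the basis.

The other S-polynomials (S(f_1,g_3), S(f_2,g_3)) all reduce to 0 modulo the current basis, so we have a Gröbner basis.
Inter-reduce: drop elements whose leading term is divisible by another's, tail-reduce, and make monic.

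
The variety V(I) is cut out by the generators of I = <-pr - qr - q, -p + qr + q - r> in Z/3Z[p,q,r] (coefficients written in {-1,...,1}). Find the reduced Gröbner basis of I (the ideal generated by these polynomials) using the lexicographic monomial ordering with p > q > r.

G = {p - qr - q + r, qr^{2} - qr + q - r^{2}}

f_1 = -pr - qr - q, LT = pr.
f_2 = -p + qr + q - r, LT = p.

S(f_1,f_2): lcm = pr. S = qr^{2} - qr + q - r^{2}.
  leading term qr^{2}: no divisor's leading term divides it; move qr^{2} to the remainder.
  leading term qr: no divisor's leading term divides it; move -qr to the remainder.
  leading term q: no divisor's leading term divides it; move q to the remainder.
  leading term r^{2}: no divisor's leading term divides it; move -r^{2} to the remainder.
  remainder qr^{2} - qr + q - r^{2} ≠ 0; add g_3 = qr^{2} - qr + q - r^{2} to the basis.

The other S-polynomials (S(f_1,g_3), S(f_2,g_3)) all reduce to 0 modulo the current basis, so we have a Gröbner basis.
Inter-reduce: drop elements whose leading term is divisible by another's, tail-reduce, and make monic.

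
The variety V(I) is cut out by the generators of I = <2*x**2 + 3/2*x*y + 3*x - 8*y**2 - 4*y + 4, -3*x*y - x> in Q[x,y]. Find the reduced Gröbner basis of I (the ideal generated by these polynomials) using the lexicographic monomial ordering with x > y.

f_1 = 2*x**2 + 3/2*x*y + 3*x - 8*y**2 - 4*y + 4, LT = x**2.
f_2 = -3*x*y - x, LT = x*y.

S(f_1,f_2): lcm = x**2*y. S = -1/3*x**2 + 3/4*x*y**2 + 3/2*x*y - 4*y**3 - 2*y**2 + 2*y.
  leading term x**2: subtract (-1/6)·f_1 from -1/3*x**2 + 3/4*x*y**2 + 3/2*x*y - 4*y**3 - 2*y**2 + 2*y → 3/4*x*y**2 + 7/4*x*y + 1/2*x - 4*y**3 - 10/3*y**2 + 4/3*y + 2/3
  leading term x*y**2: subtract (-1/4*y)·f_2 from 3/4*x*y**2 + 7/4*x*y + 1/2*x - 4*y**3 - 10/3*y**2 + 4/3*y + 2/3 → 3/2*x*y + 1/2*x - 4*y**3 - 10/3*y**2 + 4/3*y + 2/3
  leading term x*y: subtract (-1/2)·f_2 from 3/2*x*y + 1/2*x - 4*y**3 - 10/3*y**2 + 4/3*y + 2/3 → -4*y**3 - 10/3*y**2 + 4/3*y + 2/3
  leading term y**3: no divisor's leading term divides it; move -4*y**3 to the remainder.
  leading term y**2: no divisor's leading term divides it; move -10/3*y**2 to the remainder.
  leading term y: no divisor's leading term divides it; move 4/3*y to the remainder.
  leading term 1: no divisor's leading term divides it; move 2/3 to the remainder.
  remainder -4*y**3 - 10/3*y**2 + 4/3*y + 2/3 ≠ 0; add g_3 = -4*y**3 - 10/3*y**2 + 4/3*y + 2/3 to the basis.

The other S-polynomials (S(f_1,g_3), S(f_2,g_3)) all reduce to 0 modulo the current basis, so we have a Gröbner basis.

G = {x**2 + 5/4*x - 4*y**2 - 2*y + 2, x*y + 1/3*x, y**3 + 5/6*y**2 - 1/3*y - 1/6}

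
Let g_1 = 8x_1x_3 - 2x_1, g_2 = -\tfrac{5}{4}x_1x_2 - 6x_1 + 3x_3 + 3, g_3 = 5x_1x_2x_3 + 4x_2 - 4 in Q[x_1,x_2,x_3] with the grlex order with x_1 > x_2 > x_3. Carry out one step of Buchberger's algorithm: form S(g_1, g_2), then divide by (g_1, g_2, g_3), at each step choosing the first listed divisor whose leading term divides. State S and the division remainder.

lcm(LM(g_1), LM(g_2)) = x_1x_2x_3.
S = (lcm/LT(g_1))·g_1 − (lcm/LT(g_2))·g_2 = -\tfrac{1}{4}x_1x_2 - \tfrac{24}{5}x_1x_3 + \tfrac{12}{5}x_3^{2} + \tfrac{12}{5}x_3.
Reduce S modulo (g_1, g_2, g_3) in that order:
  leading term x_1x_2: subtract (\tfrac{1}{5})·g_2 from -\tfrac{1}{4}x_1x_2 - \tfrac{24}{5}x_1x_3 + \tfrac{12}{5}x_3^{2} + \tfrac{12}{5}x_3 → -\tfrac{24}{5}x_1x_3 + \tfrac{12}{5}x_3^{2} + \tfrac{6}{5}x_1 + \tfrac{9}{5}x_3 - \tfrac{3}{5}
  leading term x_1x_3: subtract (-\tfrac{3}{5})·g_1 from -\tfrac{24}{5}x_1x_3 + \tfrac{12}{5}x_3^{2} + \tfrac{6}{5}x_1 + \tfrac{9}{5}x_3 - \tfrac{3}{5} → \tfrac{12}{5}x_3^{2} + \tfrac{9}{5}x_3 - \tfrac{3}{5}
  leading term x_3^{2}: no divisor's leading term divides it; move \tfrac{12}{5}x_3^{2} to the remainder.
  leading term x_3: no divisor's leading term divides it; move \tfrac{9}{5}x_3 to the remainder.
  leading term 1: no divisor's leading term divides it; move -\tfrac{3}{5} to the remainder.
The remainder \tfrac{12}{5}x_3^{2} + \tfrac{9}{5}x_3 - \tfrac{3}{5} is nonzero, so it would be added as the next basis element.

S(g_1, g_2) = -\tfrac{1}{4}x_1x_2 - \tfrac{24}{5}x_1x_3 + \tfrac{12}{5}x_3^{2} + \tfrac{12}{5}x_3; remainder on division = \tfrac{12}{5}x_3^{2} + \tfrac{9}{5}x_3 - \tfrac{3}{5}.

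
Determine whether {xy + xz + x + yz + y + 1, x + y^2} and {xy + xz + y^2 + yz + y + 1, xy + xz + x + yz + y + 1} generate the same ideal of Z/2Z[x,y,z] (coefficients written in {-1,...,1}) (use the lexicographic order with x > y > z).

For a fixed monomial order, each ideal has a unique reduced Gröbner basis; comparing bases decides equality.
Buchberger on the first generating set:
f_1 = xy + xz + x + yz + y + 1, LT = xy.
f_2 = x + y^2, LT = x.

S(f_1,f_2): lcm = xy. S = xz + x + y^3 + yz + y + 1.
  leading term xz: subtract (z)·f_2 from xz + x + y^3 + yz + y + 1 → x + y^3 + y^2z + yz + y + 1
  leading term x: subtract (1)·f_2 from x + y^3 + y^2z + yz + y + 1 → y^3 + y^2z + y^2 + yz + y + 1
  leading term y^3: no divisor's leading term divides it; move y^3 to the remainder.
  leading term y^2z: no divisor's leading term divides it; move y^2z to the remainder.
  leading term y^2: no divisor's leading term divides it; move y^2 to the remainder.
  leading term yz: no divisor's leading term divides it; move yz to the remainder.
  leading term y: no divisor's leading term divides it; move y to the remainder.
  leading term 1: no divisor's leading term divides it; move 1 to the remainder.
  remainder y^3 + y^2z + y^2 + yz + y + 1 ≠ 0; add g_3 = y^3 + y^2z + y^2 + yz + y + 1 to the basis.

The other S-polynomials (S(f_1,g_3), S(f_2,g_3)) all reduce to 0 modulo the current basis, so we have a Gröbner basis.
Inter-reduce: drop elements whose leading term is divisible by another's, tail-reduce, and make monic.
Reduced Gröbner basis: {x + y^2, y^3 + y^2z + y^2 + yz + y + 1}.

Buchberger on the second generating set:
h_1 = xy + xz + y^2 + yz + y + 1, LT = xy.
h_2 = xy + xz + x + yz + y + 1, LT = xy.

S(h_1,h_2): lcm = xy. S = x + y^2.
  leading term x: no divisor's leading term divides it; move x to the remainder.
  leading term y^2: no divisor's leading term divides it; move y^2 to the remainder.
  remainder x + y^2 ≠ 0; add k_3 = x + y^2 to the basis.

S(h_1,k_3): lcm = xy. S = xz + y^3 + y^2 + yz + y + 1.
  leading term xz: subtract (z)·k_3 from xz + y^3 + y^2 + yz + y + 1 → y^3 + y^2z + y^2 + yz + y + 1
  leading term y^3: no divisor's leading term divides it; move y^3 to the remainder.
  leading term y^2z: no divisor's leading term divides it; move y^2z to the remainder.
  leading term y^2: no divisor's leading term divides it; move y^2 to the remainder.
  leading term yz: no divisor's leading term divides it; move yz to the remainder.
  leading term y: no divisor's leading term divides it; move y to the remainder.
  leading term 1: no divisor's leading term divides it; move 1 to the remainder.
  remainder y^3 + y^2z + y^2 + yz + y + 1 ≠ 0; add k_4 = y^3 + y^2z + y^2 + yz + y + 1 to the basis.

The other S-polynomials (S(h_2,k_3), S(h_1,k_4), S(h_2,k_4), S(k_3,k_4)) all reduce to 0 modulo the current basis, so we have a Gröbner basis.
Inter-reduce: drop elements whose leading term is divisible by another's, tail-reduce, and make monic.
Reduced Gröbner basis: {x + y^2, y^3 + y^2z + y^2 + yz + y + 1}.

Same reduced basis, so the two generating sets span the same ideal.

Yes, the ideals are equal.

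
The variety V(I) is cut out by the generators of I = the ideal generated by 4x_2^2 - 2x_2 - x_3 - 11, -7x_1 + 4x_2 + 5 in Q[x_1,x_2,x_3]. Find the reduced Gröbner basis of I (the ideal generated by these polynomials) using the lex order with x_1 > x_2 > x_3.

The reduced Gröbner basis is the canonical form of the ideal for this ordering.

f_1 = 4x_2^2 - 2x_2 - x_3 - 11, LT = x_2^2.
f_2 = -7x_1 + 4x_2 + 5, LT = x_1.

The S-polynomials (S(f_1,f_2)) all reduce to 0 modulo the current basis, so we have a Gröbner basis.

G = {x_1 - 4/7x_2 - 5/7, x_2^2 - 1/2x_2 - 1/4x_3 - 11/4}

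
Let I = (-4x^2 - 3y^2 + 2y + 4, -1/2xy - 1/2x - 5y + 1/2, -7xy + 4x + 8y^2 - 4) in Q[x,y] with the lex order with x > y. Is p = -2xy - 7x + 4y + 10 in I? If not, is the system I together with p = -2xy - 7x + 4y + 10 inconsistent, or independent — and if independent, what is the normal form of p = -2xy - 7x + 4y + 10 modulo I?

Adjoining -2xy - 7x + 4y + 10 makes the ideal the whole ring: the system is inconsistent.

First compute the reduced Gröbner basis of I by Buchberger's algorithm.
f_1 = -4x^2 - 3y^2 + 2y + 4, LT = x^2.
f_2 = -1/2xy - 1/2x - 5y + 1/2, LT = xy.
f_3 = -7xy + 4x + 8y^2 - 4, LT = xy.

S(f_1,f_2): lcm = x^2y. S = -x^2 - 10xy + x + 3/4y^3 - 1/2y^2 - y.
  leading term x^2: subtract (1/4)·f_1 from -x^2 - 10xy + x + 3/4y^3 - 1/2y^2 - y → -10xy + x + 3/4y^3 + 1/4y^2 - 3/2y - 1
  leading term xy: subtract (20)·f_2 from -10xy + x + 3/4y^3 + 1/4y^2 - 3/2y - 1 → 11x + 3/4y^3 + 1/4y^2 + 197/2y - 11
  leading term x: no divisor's leading term divides it; move 11x to the remainder.
  leading term y^3: no divisor's leading term divides it; move 3/4y^3 to the remainder.
  leading term y^2: no divisor's leading term divides it; move 1/4y^2 to the remainder.
  leading term y: no divisor's leading term divides it; move 197/2y to the remainder.
  leading term 1: no divisor's leading term divides it; move -11 to the remainder.
  remainder 11x + 3/4y^3 + 1/4y^2 + 197/2y - 11 ≠ 0; add h_4 = 11x + 3/4y^3 + 1/4y^2 + 197/2y - 11 to the basis.

S(f_1,f_3): lcm = x^2y. S = 4/7x^2 + 8/7xy^2 - 4/7x + 3/4y^3 - 1/2y^2 - y.
  leading term x^2: subtract (-1/7)·f_1 from 4/7x^2 + 8/7xy^2 - 4/7x + 3/4y^3 - 1/2y^2 - y → 8/7xy^2 - 4/7x + 3/4y^3 - 13/14y^2 - 5/7y + 4/7
  leading term xy^2: subtract (-16/7y)·f_2 from 8/7xy^2 - 4/7x + 3/4y^3 - 13/14y^2 - 5/7y + 4/7 → -8/7xy - 4/7x + 3/4y^3 - 173/14y^2 + 3/7y + 4/7
  leading term xy: subtract (16/7)·f_2 from -8/7xy - 4/7x + 3/4y^3 - 173/14y^2 + 3/7y + 4/7 → 4/7x + 3/4y^3 - 173/14y^2 + 83/7y - 4/7
  leading term x: subtract (4/77)·h_4 from 4/7x + 3/4y^3 - 173/14y^2 + 83/7y - 4/7 → 219/308y^3 - 1905/154y^2 + 519/77y
  leading term y^3: no divisor's leading term divides it; move 219/308y^3 to the remainder.
  leading term y^2: no divisor's leading term divides it; move -1905/154y^2 to the remainder.
  leading term y: no divisor's leading term divides it; move 519/77y to the remainder.
  remainder 219/308y^3 - 1905/154y^2 + 519/77y ≠ 0; add h_5 = 219/308y^3 - 1905/154y^2 + 519/77y to the basis.

S(f_2,f_3): lcm = xy. S = 11/7x + 8/7y^2 + 10y - 11/7.
  leading term x: subtract (1/7)·h_4 from 11/7x + 8/7y^2 + 10y - 11/7 → -3/28y^3 + 31/28y^2 - 57/14y
  leading term y^3: subtract (-11/73)·h_5 from -3/28y^3 + 31/28y^2 - 57/14y → -221/292y^2 - 3123/1022y
  leading term y^2: no divisor's leading term divides it; move -221/292y^2 to the remainder.
  leading term y: no divisor's leading term divides it; move -3123/1022y to the remainder.
  remainder -221/292y^2 - 3123/1022y ≠ 0; add h_6 = -221/292y^2 - 3123/1022y to the basis.

S(f_2,h_4): lcm = xy. S = x - 3/44y^4 - 1/44y^3 - 197/22y^2 + 11y - 1.
  leading term x: subtract (1/11)·h_4 from x - 3/44y^4 - 1/44y^3 - 197/22y^2 + 11y - 1 → -3/44y^4 - 1/11y^3 - 395/44y^2 + 45/22y
  leading term y^4: subtract (-7/73y)·h_5 from -3/44y^4 - 1/11y^3 - 395/44y^2 + 45/22y → -2051/1606y^3 - 26759/3212y^2 + 45/22y
  leading term y^3: subtract (-28714/15987)·h_5 from -2051/1606y^3 - 26759/3212y^2 + 45/22y → -651177/21316y^2 + 150827/10658y
  leading term y^2: subtract (651177/16133)·h_6 from -651177/21316y^2 + 150827/10658y → 15527090/112931y
  leading term y: no divisor's leading term divides it; move 15527090/112931y to the remainder.
  remainder 15527090/112931y ≠ 0; add h_7 = 15527090/112931y to the basis.

The other S-polynomials (S(f_1,h_4), S(f_3,h_4), S(f_1,h_5), S(f_2,h_5), S(f_3,h_5), S(h_4,h_5), S(f_1,h_6), S(f_2,h_6), S(f_3,h_6), S(h_4,h_6), S(h_5,h_6), S(f_1,h_7), S(f_2,h_7), S(f_3,h_7), S(h_4,h_7), S(h_5,h_7), S(h_6,h_7)) all reduce to 0 modulo the current basis, so we have a Gröbner basis.
Inter-reduce: drop elements whose leading term is divisible by another's, tail-reduce, and make monic.
Reduced Gröbner basis: {x - 1, y}.
Label its elements g_1 = x - 1, g_2 = y.

Reduce p = -2xy - 7x + 4y + 10 modulo G:
  leading term xy: subtract (-2y)·g_1 from -2xy - 7x + 4y + 10 → -7x + 2y + 10
  leading term x: subtract (-7)·g_1 from -7x + 2y + 10 → 2y + 3
  leading term y: subtract (2)·g_2 from 2y + 3 → 3
  leading term 1: no divisor's leading term divides it; move 3 to the remainder.
  normal form = 3.
The normal form is nonzero, so p ∉ I. Since p minus its normal form lies in I, I + (p) = I + (r) where r = 3; decide whether this ideal is the whole ring.
Here r = 3 is a nonzero constant, hence a unit: 1 ∈ I + (p), the Gröbner basis of I + (p) is {1}, and the enlarged system has no common solution — adjoining p is inconsistent.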